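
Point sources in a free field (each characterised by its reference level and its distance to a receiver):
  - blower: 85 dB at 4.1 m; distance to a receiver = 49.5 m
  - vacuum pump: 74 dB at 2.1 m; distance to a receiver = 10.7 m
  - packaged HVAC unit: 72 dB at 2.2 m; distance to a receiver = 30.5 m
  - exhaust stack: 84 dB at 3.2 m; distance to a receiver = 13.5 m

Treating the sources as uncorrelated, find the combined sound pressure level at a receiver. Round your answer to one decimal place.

Apply inverse-square spreading to bring every level to the receiver, then sum 10^(L/10).
blower: 85 − 20·log₁₀(49.5/4.1) = 85 − 21.64 = 63.36 dB.
vacuum pump: 74 − 20·log₁₀(10.7/2.1) = 74 − 14.14 = 59.86 dB.
packaged HVAC unit: 72 − 20·log₁₀(30.5/2.2) = 72 − 22.84 = 49.16 dB.
exhaust stack: 84 − 20·log₁₀(13.5/3.2) = 84 − 12.50 = 71.50 dB.
Σ 10^(L/10) = 1.733e+07 → L_total = 10·log₁₀(1.733e+07) = 72.39 dB.

72.4 dB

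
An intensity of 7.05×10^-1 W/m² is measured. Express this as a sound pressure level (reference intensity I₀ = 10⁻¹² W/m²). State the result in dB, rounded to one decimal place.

L = 10·log₁₀(I/I₀) = 10·log₁₀(7.05×10^-1/10⁻¹²) = 10·log₁₀(7.05×10^11).
L = 10·(0.8482 + 11) = 118.48 dB.

118.5 dB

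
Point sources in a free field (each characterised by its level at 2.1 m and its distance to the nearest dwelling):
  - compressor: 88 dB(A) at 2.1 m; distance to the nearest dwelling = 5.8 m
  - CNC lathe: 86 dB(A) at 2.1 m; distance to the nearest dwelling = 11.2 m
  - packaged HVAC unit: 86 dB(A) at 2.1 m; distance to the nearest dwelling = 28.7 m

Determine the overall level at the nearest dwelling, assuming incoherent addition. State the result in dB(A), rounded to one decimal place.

79.9 dB(A)

Apply inverse-square spreading to bring every level to the receiver, then sum 10^(L/10).
compressor: 88 − 20·log₁₀(5.8/2.1) = 88 − 8.82 = 79.18 dB(A).
CNC lathe: 86 − 20·log₁₀(11.2/2.1) = 86 − 14.54 = 71.46 dB(A).
packaged HVAC unit: 86 − 20·log₁₀(28.7/2.1) = 86 − 22.71 = 63.29 dB(A).
Σ 10^(L/10) = 9.884e+07 → L_total = 10·log₁₀(9.884e+07) = 79.95 dB(A).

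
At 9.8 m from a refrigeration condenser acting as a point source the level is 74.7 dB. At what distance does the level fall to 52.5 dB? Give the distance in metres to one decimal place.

For a point source L₁ − L₂ = 20·log₁₀(r₂/r₁), so r₂ = r₁·10^((L₁−L₂)/20).
r₂ = 9.8·10^((74.7−52.5)/20) = 9.8·10^(22.2/20) = 126.25 m.

126.2 m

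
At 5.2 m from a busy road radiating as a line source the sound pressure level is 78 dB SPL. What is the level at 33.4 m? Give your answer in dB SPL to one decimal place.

69.9 dB SPL

Line-source attenuation: ΔL = 10·log₁₀(r₂/r₁) = 10·log₁₀(33.4/5.2) = 8.077 dB.
L₂ = 78 − 10·log₁₀(33.4/5.2) = 78 − 8.077 = 69.92 dB SPL.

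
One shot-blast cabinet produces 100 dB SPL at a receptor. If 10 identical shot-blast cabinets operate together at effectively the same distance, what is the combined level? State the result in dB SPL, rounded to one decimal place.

With 10 equal, uncorrelated contributions the intensity is 10× that of one unit, giving a rise of 10·log₁₀ 10.
L_total = 100 + 10·log₁₀(10) = 100 + 10.000 = 110.00 dB SPL.

110.0 dB SPL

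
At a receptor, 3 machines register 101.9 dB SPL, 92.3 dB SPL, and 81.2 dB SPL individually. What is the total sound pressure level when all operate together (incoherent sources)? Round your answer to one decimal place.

102.4 dB SPL

For uncorrelated sources the intensities add, so convert each level to linear form, sum, and take 10·log₁₀ of the total.
Σ 10^(L/10) = 10^(101.9/10) + 10^(92.3/10) + 10^(81.2/10) = 1.732e+10.
L_total = 10·log₁₀(1.732e+10) = 102.39 dB SPL.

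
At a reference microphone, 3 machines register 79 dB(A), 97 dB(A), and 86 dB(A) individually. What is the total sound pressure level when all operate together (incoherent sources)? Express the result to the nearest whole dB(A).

97 dB(A)

Incoherent sources combine by intensity addition: L_total = 10·log₁₀(Σ 10^(L_i/10)).
Σ 10^(L/10) = 10^(79/10) + 10^(97/10) + 10^(86/10) = 5.489e+09.
L_total = 10·log₁₀(5.489e+09) = 97.40 dB(A).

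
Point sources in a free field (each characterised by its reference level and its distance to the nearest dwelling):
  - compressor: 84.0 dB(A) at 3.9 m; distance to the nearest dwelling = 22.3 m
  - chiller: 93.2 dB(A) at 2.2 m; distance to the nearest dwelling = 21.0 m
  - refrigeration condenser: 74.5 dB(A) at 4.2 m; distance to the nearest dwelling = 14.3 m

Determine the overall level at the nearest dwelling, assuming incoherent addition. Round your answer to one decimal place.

Propagate each source to the receiver with L = L_ref − 20·log₁₀(r/r_ref), then add intensities.
compressor: 84.0 − 20·log₁₀(22.3/3.9) = 84.0 − 15.14 = 68.86 dB(A).
chiller: 93.2 − 20·log₁₀(21.0/2.2) = 93.2 − 19.60 = 73.60 dB(A).
refrigeration condenser: 74.5 − 20·log₁₀(14.3/4.2) = 74.5 − 10.64 = 63.86 dB(A).
Σ 10^(L/10) = 3.304e+07 → L_total = 10·log₁₀(3.304e+07) = 75.19 dB(A).

75.2 dB(A)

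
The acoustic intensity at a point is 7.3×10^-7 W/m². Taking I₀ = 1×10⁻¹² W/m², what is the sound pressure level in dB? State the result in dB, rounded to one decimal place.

L = 10·log₁₀(I/I₀) = 10·log₁₀(7.3×10^-7/10⁻¹²) = 10·log₁₀(7.3×10^5).
L = 10·(0.8633 + 5) = 58.63 dB.

58.6 dB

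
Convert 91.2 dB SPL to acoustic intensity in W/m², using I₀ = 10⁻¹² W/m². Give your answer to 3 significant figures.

I = I₀·10^(L/10) = 10⁻¹² × 10^(91.2/10) = 10^(-2.880).

0.00132 W/m²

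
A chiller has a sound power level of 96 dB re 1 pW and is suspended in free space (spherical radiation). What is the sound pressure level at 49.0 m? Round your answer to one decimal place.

The power spreads over a sphere of area 4π·r², so L_p = L_w − 10·log₁₀(4π·r²).
4π·r² = 3.017e+04 m², 10·log₁₀ of that is 44.796 dB.
L_p = 96 − 44.796 = 51.20 dB.

51.2 dB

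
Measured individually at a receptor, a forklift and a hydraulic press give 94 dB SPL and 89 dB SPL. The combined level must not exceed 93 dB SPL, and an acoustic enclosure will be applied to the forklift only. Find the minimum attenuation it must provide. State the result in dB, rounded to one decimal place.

3.2 dB

Everything except the forklift sums to 10^(89/10) = 7.943e+08 in linear terms, 89.00 dB SPL.
The limit corresponds to 10^(93/10) = 1.995e+09; subtracting the fixed part leaves 1.201e+09 for the forklift, i.e. 90.80 dB SPL.
Required insertion loss = 94 − 90.80 = 3.20 dB.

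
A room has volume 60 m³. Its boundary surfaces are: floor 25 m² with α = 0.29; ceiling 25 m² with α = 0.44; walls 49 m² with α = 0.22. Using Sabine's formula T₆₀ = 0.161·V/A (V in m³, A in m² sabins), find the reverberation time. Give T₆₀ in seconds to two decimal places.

0.33 s

Total absorption A = 25·0.29 + 25·0.44 + 49·0.22 = 29.03 m² sabins.
T₆₀ = 0.161 × 60 / 29.03 = 0.333 s.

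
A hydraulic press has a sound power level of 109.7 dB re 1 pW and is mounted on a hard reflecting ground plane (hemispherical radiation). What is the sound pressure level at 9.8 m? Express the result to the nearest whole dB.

82 dB

Free-field hemispherical radiation: L_p = L_w − 10·log₁₀(2π·r²), r = 9.8 m.
2π·r² = 603.4 m², 10·log₁₀ of that is 27.806 dB.
L_p = 109.7 − 27.806 = 81.89 dB.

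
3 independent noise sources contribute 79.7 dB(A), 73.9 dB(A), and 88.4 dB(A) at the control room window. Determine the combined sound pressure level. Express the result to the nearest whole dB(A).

For uncorrelated sources the intensities add, so convert each level to linear form, sum, and take 10·log₁₀ of the total.
Σ 10^(L/10) = 10^(79.7/10) + 10^(73.9/10) + 10^(88.4/10) = 8.097e+08.
L_total = 10·log₁₀(8.097e+08) = 89.08 dB(A).

89 dB(A)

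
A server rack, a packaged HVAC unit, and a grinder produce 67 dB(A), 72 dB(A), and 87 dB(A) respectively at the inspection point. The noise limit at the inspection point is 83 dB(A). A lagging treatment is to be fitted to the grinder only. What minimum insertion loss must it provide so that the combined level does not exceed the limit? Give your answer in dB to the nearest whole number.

4 dB

Fixed contribution from the other sources: Σ 10^(L/10) = 10^(67/10) + 10^(72/10) = 2.086e+07 (73.19 dB(A)).
The limit corresponds to 10^(83/10) = 1.995e+08; subtracting the fixed part leaves 1.787e+08 for the grinder, i.e. 82.52 dB(A).
Required insertion loss = 87 − 82.52 = 4.48 dB.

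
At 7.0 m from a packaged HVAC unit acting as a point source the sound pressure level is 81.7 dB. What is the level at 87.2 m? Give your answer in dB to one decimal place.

Spherical spreading from a point source gives a 20·log₁₀(r₂/r₁) drop.
L₂ = 81.7 − 20·log₁₀(87.2/7.0) = 81.7 − 21.908 = 59.79 dB.

59.8 dB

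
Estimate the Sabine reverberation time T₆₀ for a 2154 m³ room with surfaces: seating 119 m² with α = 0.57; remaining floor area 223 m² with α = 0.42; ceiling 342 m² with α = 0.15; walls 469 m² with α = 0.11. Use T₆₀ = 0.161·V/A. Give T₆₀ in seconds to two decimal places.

A = Σ Sᵢαᵢ = 119·0.57 + 223·0.42 + 342·0.15 + 469·0.11 = 264.38 m².
T₆₀ = 0.161 × 2154 / 264.38 = 1.312 s.

1.31 s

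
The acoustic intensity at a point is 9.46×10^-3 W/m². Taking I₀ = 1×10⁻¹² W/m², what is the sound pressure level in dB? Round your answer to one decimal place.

99.8 dB

I/I₀ = 9.46×10^-3/10⁻¹² = 9.46×10^9, and L = 10·log₁₀(I/I₀).
L = 10·(0.9759 + 9) = 99.76 dB.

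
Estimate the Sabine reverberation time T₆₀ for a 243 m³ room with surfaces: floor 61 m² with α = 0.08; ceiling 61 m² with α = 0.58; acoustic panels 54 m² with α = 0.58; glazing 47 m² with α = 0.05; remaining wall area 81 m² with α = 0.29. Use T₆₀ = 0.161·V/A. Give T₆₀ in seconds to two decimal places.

A = Σ Sᵢαᵢ = 61·0.08 + 61·0.58 + 54·0.58 + 47·0.05 + 81·0.29 = 97.42 m².
T₆₀ = 0.161 × 243 / 97.42 = 0.402 s.

0.40 s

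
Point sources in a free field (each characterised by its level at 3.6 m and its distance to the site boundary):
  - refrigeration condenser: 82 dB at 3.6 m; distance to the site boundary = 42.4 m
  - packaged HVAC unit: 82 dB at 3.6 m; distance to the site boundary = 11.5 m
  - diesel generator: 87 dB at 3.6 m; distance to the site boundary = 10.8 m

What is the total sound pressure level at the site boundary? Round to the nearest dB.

Propagate each source to the receiver with L = L_ref − 20·log₁₀(r/r_ref), then add intensities.
refrigeration condenser: 82 − 20·log₁₀(42.4/3.6) = 82 − 21.42 = 60.58 dB.
packaged HVAC unit: 82 − 20·log₁₀(11.5/3.6) = 82 − 10.09 = 71.91 dB.
diesel generator: 87 − 20·log₁₀(10.8/3.6) = 87 − 9.54 = 77.46 dB.
Σ 10^(L/10) = 7.236e+07 → L_total = 10·log₁₀(7.236e+07) = 78.60 dB.

79 dB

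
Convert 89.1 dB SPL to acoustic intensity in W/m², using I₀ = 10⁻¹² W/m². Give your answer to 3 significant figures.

0.000813 W/m²

L = 10·log₁₀(I/I₀) ⇒ I = I₀·10^(L/10) = 10⁻¹² × 10^8.91.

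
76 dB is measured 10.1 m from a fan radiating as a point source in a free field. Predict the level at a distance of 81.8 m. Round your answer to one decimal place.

57.8 dB

Spherical spreading from a point source gives a 20·log₁₀(r₂/r₁) drop.
L₂ = 76 − 20·log₁₀(81.8/10.1) = 76 − 18.169 = 57.83 dB.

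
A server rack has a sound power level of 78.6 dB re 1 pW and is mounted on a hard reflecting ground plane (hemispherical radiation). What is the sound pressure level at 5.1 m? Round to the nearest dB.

56 dB

L_p = L_w − 10·log₁₀(2π·r²) with r = 5.1 m.
2π·r² = 163.4 m², 10·log₁₀ of that is 22.133 dB.
L_p = 78.6 − 22.133 = 56.47 dB.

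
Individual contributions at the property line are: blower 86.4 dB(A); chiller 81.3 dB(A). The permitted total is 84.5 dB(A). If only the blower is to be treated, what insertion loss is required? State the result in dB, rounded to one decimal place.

Everything except the blower sums to 10^(81.3/10) = 1.349e+08 in linear terms, 81.30 dB(A).
The limit corresponds to 10^(84.5/10) = 2.818e+08; subtracting the fixed part leaves 1.469e+08 for the blower, i.e. 81.67 dB(A).
Required insertion loss = 86.4 − 81.67 = 4.73 dB.

4.7 dB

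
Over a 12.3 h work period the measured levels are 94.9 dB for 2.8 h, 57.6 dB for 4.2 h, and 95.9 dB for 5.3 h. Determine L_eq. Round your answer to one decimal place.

Weight each interval's intensity by its duration and average over T = 12.3 h:
Σ tᵢ·10^(Lᵢ/10) = 2.8·10^(94.9/10) + 4.2·10^(57.6/10) + 5.3·10^(95.9/10) = 2.927e+10.
L_eq = 10·log₁₀(2.927e+10/12.3) = 93.77 dB.

93.8 dB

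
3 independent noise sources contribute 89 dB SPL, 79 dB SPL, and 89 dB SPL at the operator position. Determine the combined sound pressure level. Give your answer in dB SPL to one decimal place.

92.2 dB SPL

For uncorrelated sources the intensities add, so convert each level to linear form, sum, and take 10·log₁₀ of the total.
Σ 10^(L/10) = 10^(89/10) + 10^(79/10) + 10^(89/10) = 1.668e+09.
L_total = 10·log₁₀(1.668e+09) = 92.22 dB SPL.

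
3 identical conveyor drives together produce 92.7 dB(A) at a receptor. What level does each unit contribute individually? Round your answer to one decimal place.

For N identical incoherent sources L_total = L₁ + 10·log₁₀ N, so L₁ = 92.7 − 10·log₁₀(3) = 92.7 − 4.771.

87.9 dB(A)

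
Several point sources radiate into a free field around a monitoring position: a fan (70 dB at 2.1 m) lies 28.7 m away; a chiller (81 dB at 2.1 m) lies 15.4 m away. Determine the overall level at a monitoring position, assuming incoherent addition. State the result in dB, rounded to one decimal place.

63.8 dB

First find each source's level at the receiver (point-source: −20·log₁₀(r/r_ref)), then combine on an intensity basis.
fan: 70 − 20·log₁₀(28.7/2.1) = 70 − 22.71 = 47.29 dB.
chiller: 81 − 20·log₁₀(15.4/2.1) = 81 − 17.31 = 63.69 dB.
Σ 10^(L/10) = 2.395e+06 → L_total = 10·log₁₀(2.395e+06) = 63.79 dB.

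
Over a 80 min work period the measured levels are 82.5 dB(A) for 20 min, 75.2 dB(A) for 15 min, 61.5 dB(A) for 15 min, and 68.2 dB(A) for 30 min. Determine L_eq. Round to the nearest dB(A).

77 dB(A)

L_eq = 10·log₁₀[(1/T)·Σ tᵢ·10^(Lᵢ/10)] with T = 80 min.
Σ tᵢ·10^(Lᵢ/10) = 20·10^(82.5/10) + 15·10^(75.2/10) + 15·10^(61.5/10) + 30·10^(68.2/10) = 4.273e+09.
L_eq = 10·log₁₀(4.273e+09/80) = 77.28 dB(A).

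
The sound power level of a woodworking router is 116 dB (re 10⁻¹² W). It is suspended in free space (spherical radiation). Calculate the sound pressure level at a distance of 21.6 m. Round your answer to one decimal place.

Free-field spherical radiation: L_p = L_w − 10·log₁₀(4π·r²), r = 21.6 m.
4π·r² = 5863 m², 10·log₁₀ of that is 37.681 dB.
L_p = 116 − 37.681 = 78.32 dB.

78.3 dB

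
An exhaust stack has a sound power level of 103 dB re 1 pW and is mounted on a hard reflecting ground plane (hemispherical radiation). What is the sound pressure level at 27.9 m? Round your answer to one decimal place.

66.1 dB

The power spreads over a hemisphere of area 2π·r², so L_p = L_w − 10·log₁₀(2π·r²).
2π·r² = 4891 m², 10·log₁₀ of that is 36.894 dB.
L_p = 103 − 36.894 = 66.11 dB.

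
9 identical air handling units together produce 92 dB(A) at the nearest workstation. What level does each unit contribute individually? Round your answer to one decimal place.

82.5 dB(A)

9 equal contributions raise the level by 10·log₁₀ 9 = 9.542 dB, so each unit alone gives 92 − 9.542.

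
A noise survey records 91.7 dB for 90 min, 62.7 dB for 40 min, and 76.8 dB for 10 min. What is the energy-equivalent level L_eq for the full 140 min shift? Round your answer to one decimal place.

Weight each interval's intensity by its duration and average over T = 140 min:
Σ tᵢ·10^(Lᵢ/10) = 90·10^(91.7/10) + 40·10^(62.7/10) + 10·10^(76.8/10) = 1.337e+11.
L_eq = 10·log₁₀(1.337e+11/140) = 89.80 dB.

89.8 dB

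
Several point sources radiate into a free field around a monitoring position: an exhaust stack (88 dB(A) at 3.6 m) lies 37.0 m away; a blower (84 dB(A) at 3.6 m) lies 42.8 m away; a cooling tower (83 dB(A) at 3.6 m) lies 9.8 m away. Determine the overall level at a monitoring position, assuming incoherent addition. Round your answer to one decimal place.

75.4 dB(A)

First find each source's level at the receiver (point-source: −20·log₁₀(r/r_ref)), then combine on an intensity basis.
exhaust stack: 88 − 20·log₁₀(37.0/3.6) = 88 − 20.24 = 67.76 dB(A).
blower: 84 − 20·log₁₀(42.8/3.6) = 84 − 21.50 = 62.50 dB(A).
cooling tower: 83 − 20·log₁₀(9.8/3.6) = 83 − 8.70 = 74.30 dB(A).
Σ 10^(L/10) = 3.468e+07 → L_total = 10·log₁₀(3.468e+07) = 75.40 dB(A).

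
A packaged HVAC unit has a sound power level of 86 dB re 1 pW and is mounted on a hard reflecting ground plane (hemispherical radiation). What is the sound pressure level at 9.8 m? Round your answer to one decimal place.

58.2 dB

The power spreads over a hemisphere of area 2π·r², so L_p = L_w − 10·log₁₀(2π·r²).
2π·r² = 603.4 m², 10·log₁₀ of that is 27.806 dB.
L_p = 86 − 27.806 = 58.19 dB.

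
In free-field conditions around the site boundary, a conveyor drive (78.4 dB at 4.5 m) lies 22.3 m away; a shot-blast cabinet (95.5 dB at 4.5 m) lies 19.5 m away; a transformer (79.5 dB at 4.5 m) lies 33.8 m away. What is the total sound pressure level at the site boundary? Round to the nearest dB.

83 dB

Propagate each source to the receiver with L = L_ref − 20·log₁₀(r/r_ref), then add intensities.
conveyor drive: 78.4 − 20·log₁₀(22.3/4.5) = 78.4 − 13.90 = 64.50 dB.
shot-blast cabinet: 95.5 − 20·log₁₀(19.5/4.5) = 95.5 − 12.74 = 82.76 dB.
transformer: 79.5 − 20·log₁₀(33.8/4.5) = 79.5 − 17.51 = 61.99 dB.
Σ 10^(L/10) = 1.934e+08 → L_total = 10·log₁₀(1.934e+08) = 82.86 dB.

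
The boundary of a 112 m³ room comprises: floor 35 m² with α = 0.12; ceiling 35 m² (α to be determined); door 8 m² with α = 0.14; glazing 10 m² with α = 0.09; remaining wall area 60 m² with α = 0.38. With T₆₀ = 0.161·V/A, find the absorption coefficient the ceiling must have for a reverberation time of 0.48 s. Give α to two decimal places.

0.24

Required total absorption A = 0.161·112/0.48 = 37.57 m².
Absorption from the other surfaces = 35·0.12 + 8·0.14 + 10·0.09 + 60·0.38 = 29.02 m², so the ceiling must supply 8.55 m² over 35 m².
α = 8.55/35 = 0.244.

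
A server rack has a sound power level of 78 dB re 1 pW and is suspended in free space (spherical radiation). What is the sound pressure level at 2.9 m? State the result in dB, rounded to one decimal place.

The power spreads over a sphere of area 4π·r², so L_p = L_w − 10·log₁₀(4π·r²).
4π·r² = 105.7 m², 10·log₁₀ of that is 20.240 dB.
L_p = 78 − 20.240 = 57.76 dB.

57.8 dB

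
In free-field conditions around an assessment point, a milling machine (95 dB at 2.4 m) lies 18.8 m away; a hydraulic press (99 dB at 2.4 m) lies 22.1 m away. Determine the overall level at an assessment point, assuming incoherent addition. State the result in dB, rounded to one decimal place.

First find each source's level at the receiver (point-source: −20·log₁₀(r/r_ref)), then combine on an intensity basis.
milling machine: 95 − 20·log₁₀(18.8/2.4) = 95 − 17.88 = 77.12 dB.
hydraulic press: 99 − 20·log₁₀(22.1/2.4) = 99 − 19.28 = 79.72 dB.
Σ 10^(L/10) = 1.452e+08 → L_total = 10·log₁₀(1.452e+08) = 81.62 dB.

81.6 dB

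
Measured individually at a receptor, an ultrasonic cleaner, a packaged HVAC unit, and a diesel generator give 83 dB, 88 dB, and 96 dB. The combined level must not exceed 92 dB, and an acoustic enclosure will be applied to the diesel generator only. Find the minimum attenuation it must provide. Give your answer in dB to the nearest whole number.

7 dB

Fixed contribution from the other sources: Σ 10^(L/10) = 10^(83/10) + 10^(88/10) = 8.305e+08 (89.19 dB).
The limit corresponds to 10^(92/10) = 1.585e+09; subtracting the fixed part leaves 7.544e+08 for the diesel generator, i.e. 88.78 dB.
So the diesel generator must be reduced from 96 to 88.78 dB: IL = 7.22 dB.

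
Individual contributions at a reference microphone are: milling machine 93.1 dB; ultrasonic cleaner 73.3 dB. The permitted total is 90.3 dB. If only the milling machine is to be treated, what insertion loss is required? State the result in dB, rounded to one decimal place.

Everything except the milling machine sums to 10^(73.3/10) = 2.138e+07 in linear terms, 73.30 dB.
To meet 90.3 dB overall, the treated milling machine may contribute at most 10^(90.3/10) − 2.138e+07 = 1.050e+09, i.e. 90.21 dB.
So the milling machine must be reduced from 93.1 to 90.21 dB: IL = 2.89 dB.

2.9 dB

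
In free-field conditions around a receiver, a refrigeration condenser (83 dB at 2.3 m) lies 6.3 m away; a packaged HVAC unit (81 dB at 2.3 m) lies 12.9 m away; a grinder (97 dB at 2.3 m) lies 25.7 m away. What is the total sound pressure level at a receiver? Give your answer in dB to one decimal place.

First find each source's level at the receiver (point-source: −20·log₁₀(r/r_ref)), then combine on an intensity basis.
refrigeration condenser: 83 − 20·log₁₀(6.3/2.3) = 83 − 8.75 = 74.25 dB.
packaged HVAC unit: 81 − 20·log₁₀(12.9/2.3) = 81 − 14.98 = 66.02 dB.
grinder: 97 − 20·log₁₀(25.7/2.3) = 97 − 20.96 = 76.04 dB.
Σ 10^(L/10) = 7.074e+07 → L_total = 10·log₁₀(7.074e+07) = 78.50 dB.

78.5 dB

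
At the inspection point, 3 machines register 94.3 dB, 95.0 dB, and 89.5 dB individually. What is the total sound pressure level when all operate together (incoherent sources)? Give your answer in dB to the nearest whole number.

Incoherent sources combine by intensity addition: L_total = 10·log₁₀(Σ 10^(L_i/10)).
Σ 10^(L/10) = 10^(94.3/10) + 10^(95.0/10) + 10^(89.5/10) = 6.745e+09.
L_total = 10·log₁₀(6.745e+09) = 98.29 dB.

98 dB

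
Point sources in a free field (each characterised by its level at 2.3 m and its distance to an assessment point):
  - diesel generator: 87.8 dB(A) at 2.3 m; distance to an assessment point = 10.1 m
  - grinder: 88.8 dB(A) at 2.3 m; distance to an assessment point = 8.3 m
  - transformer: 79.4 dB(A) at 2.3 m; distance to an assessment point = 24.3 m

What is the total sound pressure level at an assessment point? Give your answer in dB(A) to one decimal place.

First find each source's level at the receiver (point-source: −20·log₁₀(r/r_ref)), then combine on an intensity basis.
diesel generator: 87.8 − 20·log₁₀(10.1/2.3) = 87.8 − 12.85 = 74.95 dB(A).
grinder: 88.8 − 20·log₁₀(8.3/2.3) = 88.8 − 11.15 = 77.65 dB(A).
transformer: 79.4 − 20·log₁₀(24.3/2.3) = 79.4 − 20.48 = 58.92 dB(A).
Σ 10^(L/10) = 9.028e+07 → L_total = 10·log₁₀(9.028e+07) = 79.56 dB(A).

79.6 dB(A)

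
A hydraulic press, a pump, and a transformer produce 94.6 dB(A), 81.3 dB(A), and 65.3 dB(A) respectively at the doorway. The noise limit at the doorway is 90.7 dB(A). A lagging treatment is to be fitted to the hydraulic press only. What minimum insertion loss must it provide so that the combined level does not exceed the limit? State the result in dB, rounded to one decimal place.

The untreated sources together contribute 10^(81.3/10) + 10^(65.3/10) = 1.383e+08, i.e. 81.41 dB(A).
To meet 90.7 dB(A) overall, the treated hydraulic press may contribute at most 10^(90.7/10) − 1.383e+08 = 1.037e+09, i.e. 90.16 dB(A).
So the hydraulic press must be reduced from 94.6 to 90.16 dB(A): IL = 4.44 dB.

4.4 dB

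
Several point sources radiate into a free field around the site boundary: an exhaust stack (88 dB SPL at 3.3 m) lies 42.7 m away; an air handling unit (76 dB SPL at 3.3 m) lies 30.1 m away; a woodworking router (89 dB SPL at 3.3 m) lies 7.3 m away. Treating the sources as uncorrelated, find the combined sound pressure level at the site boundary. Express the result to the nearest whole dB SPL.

Propagate each source to the receiver with L = L_ref − 20·log₁₀(r/r_ref), then add intensities.
exhaust stack: 88 − 20·log₁₀(42.7/3.3) = 88 − 22.24 = 65.76 dB SPL.
air handling unit: 76 − 20·log₁₀(30.1/3.3) = 76 − 19.20 = 56.80 dB SPL.
woodworking router: 89 − 20·log₁₀(7.3/3.3) = 89 − 6.90 = 82.10 dB SPL.
Σ 10^(L/10) = 1.666e+08 → L_total = 10·log₁₀(1.666e+08) = 82.22 dB SPL.

82 dB SPL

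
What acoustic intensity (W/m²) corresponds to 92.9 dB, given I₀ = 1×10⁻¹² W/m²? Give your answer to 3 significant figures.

I/I₀ = 10^(92.9/10) = 1.95e+09, so I = 1.95e+09 × 10⁻¹² W/m².

0.00195 W/m²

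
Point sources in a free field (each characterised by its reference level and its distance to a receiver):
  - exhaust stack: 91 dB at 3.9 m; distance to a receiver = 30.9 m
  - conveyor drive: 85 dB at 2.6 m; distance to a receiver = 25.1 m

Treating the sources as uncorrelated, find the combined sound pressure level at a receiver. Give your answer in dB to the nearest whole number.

Apply inverse-square spreading to bring every level to the receiver, then sum 10^(L/10).
exhaust stack: 91 − 20·log₁₀(30.9/3.9) = 91 − 17.98 = 73.02 dB.
conveyor drive: 85 − 20·log₁₀(25.1/2.6) = 85 − 19.69 = 65.31 dB.
Σ 10^(L/10) = 2.345e+07 → L_total = 10·log₁₀(2.345e+07) = 73.70 dB.

74 dB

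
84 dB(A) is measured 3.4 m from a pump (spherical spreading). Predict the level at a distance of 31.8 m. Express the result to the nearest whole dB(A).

Spherical spreading from a point source gives a 20·log₁₀(r₂/r₁) drop.
L₂ = 84 − 20·log₁₀(31.8/3.4) = 84 − 19.419 = 64.58 dB(A).

65 dB(A)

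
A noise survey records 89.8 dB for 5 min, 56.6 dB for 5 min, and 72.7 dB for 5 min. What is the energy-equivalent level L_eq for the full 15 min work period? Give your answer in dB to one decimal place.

85.1 dB

L_eq = 10·log₁₀[(1/T)·Σ tᵢ·10^(Lᵢ/10)] with T = 15 min.
Σ tᵢ·10^(Lᵢ/10) = 5·10^(89.8/10) + 5·10^(56.6/10) + 5·10^(72.7/10) = 4.870e+09.
L_eq = 10·log₁₀(4.870e+09/15) = 85.11 dB.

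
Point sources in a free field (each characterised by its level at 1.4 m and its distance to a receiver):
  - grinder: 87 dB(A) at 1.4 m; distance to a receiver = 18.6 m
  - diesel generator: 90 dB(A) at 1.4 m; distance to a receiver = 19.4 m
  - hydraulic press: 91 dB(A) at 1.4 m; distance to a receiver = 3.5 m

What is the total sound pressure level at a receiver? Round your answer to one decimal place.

First find each source's level at the receiver (point-source: −20·log₁₀(r/r_ref)), then combine on an intensity basis.
grinder: 87 − 20·log₁₀(18.6/1.4) = 87 − 22.47 = 64.53 dB(A).
diesel generator: 90 − 20·log₁₀(19.4/1.4) = 90 − 22.83 = 67.17 dB(A).
hydraulic press: 91 − 20·log₁₀(3.5/1.4) = 91 − 7.96 = 83.04 dB(A).
Σ 10^(L/10) = 2.095e+08 → L_total = 10·log₁₀(2.095e+08) = 83.21 dB(A).

83.2 dB(A)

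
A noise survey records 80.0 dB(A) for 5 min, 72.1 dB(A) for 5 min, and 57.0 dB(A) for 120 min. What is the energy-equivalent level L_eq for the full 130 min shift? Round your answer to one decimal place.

66.9 dB(A)

The energy average is taken in the linear domain: L_eq = 10·log₁₀[(Σ tᵢ·10^(Lᵢ/10))/T], T = 130 min.
Σ tᵢ·10^(Lᵢ/10) = 5·10^(80.0/10) + 5·10^(72.1/10) + 120·10^(57.0/10) = 6.412e+08.
L_eq = 10·log₁₀(6.412e+08/130) = 66.93 dB(A).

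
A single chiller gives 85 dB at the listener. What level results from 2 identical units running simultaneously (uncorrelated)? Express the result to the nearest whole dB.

L_total = L₁ + 10·log₁₀ N for N identical incoherent sources.
L_total = 85 + 10·log₁₀(2) = 85 + 3.010 = 88.01 dB.

88 dB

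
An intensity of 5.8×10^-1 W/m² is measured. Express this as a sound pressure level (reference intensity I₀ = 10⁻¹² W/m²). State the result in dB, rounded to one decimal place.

I/I₀ = 5.8×10^-1/10⁻¹² = 5.8×10^11, and L = 10·log₁₀(I/I₀).
L = 10·(0.7634 + 11) = 117.63 dB.

117.6 dB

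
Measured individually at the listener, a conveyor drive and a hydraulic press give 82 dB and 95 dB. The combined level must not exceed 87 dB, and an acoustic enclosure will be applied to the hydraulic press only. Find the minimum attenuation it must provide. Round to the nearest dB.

Everything except the hydraulic press sums to 10^(82/10) = 1.585e+08 in linear terms, 82.00 dB.
To meet 87 dB overall, the treated hydraulic press may contribute at most 10^(87/10) − 1.585e+08 = 3.427e+08, i.e. 85.35 dB.
Required insertion loss = 95 − 85.35 = 9.65 dB.

10 dB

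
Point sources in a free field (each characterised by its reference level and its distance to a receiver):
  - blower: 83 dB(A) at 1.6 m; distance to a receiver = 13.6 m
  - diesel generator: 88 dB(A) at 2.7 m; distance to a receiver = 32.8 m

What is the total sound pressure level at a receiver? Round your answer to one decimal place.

68.5 dB(A)

Apply inverse-square spreading to bring every level to the receiver, then sum 10^(L/10).
blower: 83 − 20·log₁₀(13.6/1.6) = 83 − 18.59 = 64.41 dB(A).
diesel generator: 88 − 20·log₁₀(32.8/2.7) = 88 − 21.69 = 66.31 dB(A).
Σ 10^(L/10) = 7.037e+06 → L_total = 10·log₁₀(7.037e+06) = 68.47 dB(A).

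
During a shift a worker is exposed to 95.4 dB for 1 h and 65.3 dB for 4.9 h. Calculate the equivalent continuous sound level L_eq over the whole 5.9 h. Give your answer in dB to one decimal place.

The energy average is taken in the linear domain: L_eq = 10·log₁₀[(Σ tᵢ·10^(Lᵢ/10))/T], T = 5.9 h.
Σ tᵢ·10^(Lᵢ/10) = 1·10^(95.4/10) + 4.9·10^(65.3/10) = 3.484e+09.
L_eq = 10·log₁₀(3.484e+09/5.9) = 87.71 dB.

87.7 dB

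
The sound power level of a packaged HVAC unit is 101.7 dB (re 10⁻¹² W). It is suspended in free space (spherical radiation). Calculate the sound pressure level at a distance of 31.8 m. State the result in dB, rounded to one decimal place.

Free-field spherical radiation: L_p = L_w − 10·log₁₀(4π·r²), r = 31.8 m.
4π·r² = 1.271e+04 m², 10·log₁₀ of that is 41.041 dB.
L_p = 101.7 − 41.041 = 60.66 dB.

60.7 dB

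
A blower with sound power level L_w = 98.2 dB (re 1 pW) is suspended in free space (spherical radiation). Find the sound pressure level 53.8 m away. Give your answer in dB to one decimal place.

52.6 dB

L_p = L_w − 10·log₁₀(4π·r²) with r = 53.8 m.
4π·r² = 3.637e+04 m², 10·log₁₀ of that is 45.608 dB.
L_p = 98.2 − 45.608 = 52.59 dB.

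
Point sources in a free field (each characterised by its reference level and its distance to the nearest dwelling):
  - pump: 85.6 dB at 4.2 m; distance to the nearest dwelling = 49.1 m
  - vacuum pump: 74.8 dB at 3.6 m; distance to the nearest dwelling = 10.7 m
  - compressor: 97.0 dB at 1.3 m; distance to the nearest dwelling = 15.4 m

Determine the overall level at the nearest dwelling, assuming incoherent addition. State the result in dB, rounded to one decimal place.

Propagate each source to the receiver with L = L_ref − 20·log₁₀(r/r_ref), then add intensities.
pump: 85.6 − 20·log₁₀(49.1/4.2) = 85.6 − 21.36 = 64.24 dB.
vacuum pump: 74.8 − 20·log₁₀(10.7/3.6) = 74.8 − 9.46 = 65.34 dB.
compressor: 97.0 − 20·log₁₀(15.4/1.3) = 97.0 − 21.47 = 75.53 dB.
Σ 10^(L/10) = 4.179e+07 → L_total = 10·log₁₀(4.179e+07) = 76.21 dB.

76.2 dB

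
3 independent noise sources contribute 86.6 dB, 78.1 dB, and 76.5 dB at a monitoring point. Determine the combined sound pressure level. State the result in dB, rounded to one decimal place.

For uncorrelated sources the intensities add, so convert each level to linear form, sum, and take 10·log₁₀ of the total.
Σ 10^(L/10) = 10^(86.6/10) + 10^(78.1/10) + 10^(76.5/10) = 5.663e+08.
L_total = 10·log₁₀(5.663e+08) = 87.53 dB.

87.5 dB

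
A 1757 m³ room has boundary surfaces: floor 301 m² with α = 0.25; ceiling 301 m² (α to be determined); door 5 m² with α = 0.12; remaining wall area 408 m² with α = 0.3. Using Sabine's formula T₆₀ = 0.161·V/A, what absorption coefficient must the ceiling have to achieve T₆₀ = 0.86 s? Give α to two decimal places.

0.43

Required total absorption A = 0.161·1757/0.86 = 328.93 m².
Absorption from the other surfaces = 301·0.25 + 5·0.12 + 408·0.3 = 198.25 m², so the ceiling must supply 130.68 m² over 301 m².
α = 130.68/301 = 0.434.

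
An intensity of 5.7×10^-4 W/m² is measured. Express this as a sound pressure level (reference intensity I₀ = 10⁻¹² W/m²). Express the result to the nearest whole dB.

88 dB

Dividing by I₀ shifts the exponent by 12: I/I₀ = 5.7×10^8.
L = 10·(0.7559 + 8) = 87.56 dB.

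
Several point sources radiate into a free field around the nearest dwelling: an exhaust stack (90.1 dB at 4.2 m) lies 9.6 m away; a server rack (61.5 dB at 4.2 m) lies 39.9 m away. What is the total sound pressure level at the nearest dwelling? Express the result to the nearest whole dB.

First find each source's level at the receiver (point-source: −20·log₁₀(r/r_ref)), then combine on an intensity basis.
exhaust stack: 90.1 − 20·log₁₀(9.6/4.2) = 90.1 − 7.18 = 82.92 dB.
server rack: 61.5 − 20·log₁₀(39.9/4.2) = 61.5 − 19.55 = 41.95 dB.
Σ 10^(L/10) = 1.959e+08 → L_total = 10·log₁₀(1.959e+08) = 82.92 dB.

83 dB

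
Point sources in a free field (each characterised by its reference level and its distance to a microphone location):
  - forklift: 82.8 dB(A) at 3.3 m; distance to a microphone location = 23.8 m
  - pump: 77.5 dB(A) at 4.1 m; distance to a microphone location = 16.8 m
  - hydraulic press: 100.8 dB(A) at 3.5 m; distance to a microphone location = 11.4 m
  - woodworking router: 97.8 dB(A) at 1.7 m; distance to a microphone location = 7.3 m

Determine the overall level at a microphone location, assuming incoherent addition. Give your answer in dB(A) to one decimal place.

First find each source's level at the receiver (point-source: −20·log₁₀(r/r_ref)), then combine on an intensity basis.
forklift: 82.8 − 20·log₁₀(23.8/3.3) = 82.8 − 17.16 = 65.64 dB(A).
pump: 77.5 − 20·log₁₀(16.8/4.1) = 77.5 − 12.25 = 65.25 dB(A).
hydraulic press: 100.8 − 20·log₁₀(11.4/3.5) = 100.8 − 10.26 = 90.54 dB(A).
woodworking router: 97.8 − 20·log₁₀(7.3/1.7) = 97.8 − 12.66 = 85.14 dB(A).
Σ 10^(L/10) = 1.467e+09 → L_total = 10·log₁₀(1.467e+09) = 91.66 dB(A).

91.7 dB(A)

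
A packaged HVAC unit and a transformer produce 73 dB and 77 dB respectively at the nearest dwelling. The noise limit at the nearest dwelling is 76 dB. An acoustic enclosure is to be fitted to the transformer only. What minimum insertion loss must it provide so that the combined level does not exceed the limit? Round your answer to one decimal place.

Everything except the transformer sums to 10^(73/10) = 1.995e+07 in linear terms, 73.00 dB.
To meet 76 dB overall, the treated transformer may contribute at most 10^(76/10) − 1.995e+07 = 1.986e+07, i.e. 72.98 dB.
Required insertion loss = 77 − 72.98 = 4.02 dB.

4.0 dB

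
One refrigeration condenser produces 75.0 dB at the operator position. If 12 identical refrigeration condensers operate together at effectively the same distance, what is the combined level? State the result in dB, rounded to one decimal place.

N identical incoherent sources raise the level by 10·log₁₀ N.
L_total = 75.0 + 10·log₁₀(12) = 75.0 + 10.792 = 85.79 dB.

85.8 dB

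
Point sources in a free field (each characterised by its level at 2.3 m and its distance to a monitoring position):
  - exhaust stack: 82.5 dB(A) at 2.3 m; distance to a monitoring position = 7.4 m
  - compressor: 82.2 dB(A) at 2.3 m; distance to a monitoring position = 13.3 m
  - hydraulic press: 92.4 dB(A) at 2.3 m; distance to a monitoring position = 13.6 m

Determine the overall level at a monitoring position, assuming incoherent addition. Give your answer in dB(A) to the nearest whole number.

Apply inverse-square spreading to bring every level to the receiver, then sum 10^(L/10).
exhaust stack: 82.5 − 20·log₁₀(7.4/2.3) = 82.5 − 10.15 = 72.35 dB(A).
compressor: 82.2 − 20·log₁₀(13.3/2.3) = 82.2 − 15.24 = 66.96 dB(A).
hydraulic press: 92.4 − 20·log₁₀(13.6/2.3) = 92.4 − 15.44 = 76.96 dB(A).
Σ 10^(L/10) = 7.184e+07 → L_total = 10·log₁₀(7.184e+07) = 78.56 dB(A).

79 dB(A)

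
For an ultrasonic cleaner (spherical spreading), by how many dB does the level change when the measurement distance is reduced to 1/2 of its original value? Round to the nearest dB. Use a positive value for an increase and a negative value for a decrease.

A point source loses 6 dB per doubling of distance; generally ΔL = −20·log₁₀(r₂/r₁).
ΔL = −20·log₁₀(0.5) = +6.02 dB.

+6 dB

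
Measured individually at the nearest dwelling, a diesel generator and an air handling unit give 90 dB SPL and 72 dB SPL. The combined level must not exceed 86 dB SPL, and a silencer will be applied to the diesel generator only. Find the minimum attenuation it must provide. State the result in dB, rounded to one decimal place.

Fixed contribution from the other source: Σ 10^(L/10) = 10^(72/10) = 1.585e+07 (72.00 dB SPL).
The limit corresponds to 10^(86/10) = 3.981e+08; subtracting the fixed part leaves 3.823e+08 for the diesel generator, i.e. 85.82 dB SPL.
So the diesel generator must be reduced from 90 to 85.82 dB SPL: IL = 4.18 dB.

4.2 dB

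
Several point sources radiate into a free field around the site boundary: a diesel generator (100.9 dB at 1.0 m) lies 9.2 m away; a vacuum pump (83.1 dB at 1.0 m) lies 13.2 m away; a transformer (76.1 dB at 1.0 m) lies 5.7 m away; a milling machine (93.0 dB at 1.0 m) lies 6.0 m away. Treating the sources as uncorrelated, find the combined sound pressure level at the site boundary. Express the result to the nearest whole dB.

83 dB

Propagate each source to the receiver with L = L_ref − 20·log₁₀(r/r_ref), then add intensities.
diesel generator: 100.9 − 20·log₁₀(9.2/1.0) = 100.9 − 19.28 = 81.62 dB.
vacuum pump: 83.1 − 20·log₁₀(13.2/1.0) = 83.1 − 22.41 = 60.69 dB.
transformer: 76.1 − 20·log₁₀(5.7/1.0) = 76.1 − 15.12 = 60.98 dB.
milling machine: 93.0 − 20·log₁₀(6.0/1.0) = 93.0 − 15.56 = 77.44 dB.
Σ 10^(L/10) = 2.032e+08 → L_total = 10·log₁₀(2.032e+08) = 83.08 dB.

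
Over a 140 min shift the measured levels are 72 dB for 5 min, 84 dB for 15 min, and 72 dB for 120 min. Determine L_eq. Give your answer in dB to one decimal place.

76.1 dB

The energy average is taken in the linear domain: L_eq = 10·log₁₀[(Σ tᵢ·10^(Lᵢ/10))/T], T = 140 min.
Σ tᵢ·10^(Lᵢ/10) = 5·10^(72/10) + 15·10^(84/10) + 120·10^(72/10) = 5.749e+09.
L_eq = 10·log₁₀(5.749e+09/140) = 76.13 dB.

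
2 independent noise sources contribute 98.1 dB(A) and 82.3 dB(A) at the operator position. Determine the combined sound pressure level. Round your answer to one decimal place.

98.2 dB(A)

Incoherent sources combine by intensity addition: L_total = 10·log₁₀(Σ 10^(L_i/10)).
Σ 10^(L/10) = 10^(98.1/10) + 10^(82.3/10) = 6.626e+09.
L_total = 10·log₁₀(6.626e+09) = 98.21 dB(A).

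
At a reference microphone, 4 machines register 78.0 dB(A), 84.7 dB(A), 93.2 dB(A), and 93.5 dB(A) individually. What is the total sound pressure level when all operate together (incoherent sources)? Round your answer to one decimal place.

96.7 dB(A)

Incoherent sources combine by intensity addition: L_total = 10·log₁₀(Σ 10^(L_i/10)).
Σ 10^(L/10) = 10^(78.0/10) + 10^(84.7/10) + 10^(93.2/10) + 10^(93.5/10) = 4.686e+09.
L_total = 10·log₁₀(4.686e+09) = 96.71 dB(A).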